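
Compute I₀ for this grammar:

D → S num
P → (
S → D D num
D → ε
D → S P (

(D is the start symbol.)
First, augment the grammar with D' → D
I₀ = CLOSURE({ [D' → . D] }):
  [D' → . D] has the dot before D: add [D → . S num], [D → .], [D → . S P (]
  [D → . S num] has the dot before S: add [S → . D D num]
No further items can be added.

I₀ = { [D → . S P (], [D → . S num], [D → .], [D' → . D], [S → . D D num] }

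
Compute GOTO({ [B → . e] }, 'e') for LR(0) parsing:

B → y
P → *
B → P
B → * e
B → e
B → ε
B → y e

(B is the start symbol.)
{ [B → e .] }

GOTO(I, 'e') = CLOSURE({ [A → αX.β] : [A → α.Xβ] ∈ I, X = 'e' })

Items with dot before 'e', with the dot advanced:
  [B → . e] → [B → e .]
Closure adds nothing (no advanced item has the dot before a non-terminal).

GOTO = { [B → e .] }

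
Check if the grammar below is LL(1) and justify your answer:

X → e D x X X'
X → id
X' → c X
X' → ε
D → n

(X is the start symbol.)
A grammar is LL(1) if for each non-terminal N with multiple productions, the predict sets of those productions are pairwise disjoint, where PREDICT(N → α) = (FIRST(α) \ {ε}) ∪ (FOLLOW(N) if α ⇒* ε).

Relevant sets:
  FOLLOW(X') = { $, 'c' }

For X:
  PREDICT(X → e D x X X') = { 'e' }
  PREDICT(X → id) = { 'id' }
For X':
  PREDICT(X' → c X) = { 'c' }
  PREDICT(X' → ε) = { $, 'c' }
D has a single production, so nothing to check there.

Conflict found: Predict set conflict for X': { 'c' }
The grammar is NOT LL(1).

Answer: No. Predict set conflict for X': { 'c' }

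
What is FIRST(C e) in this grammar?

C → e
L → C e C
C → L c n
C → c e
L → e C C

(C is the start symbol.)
{ 'c', 'e' }

FIRST sets of the non-terminals involved (from the grammar, by fixed-point iteration):
  FIRST(C) = { 'c', 'e' }

To compute FIRST(C e), process the symbols left to right:
Symbol C is a non-terminal. Add FIRST(C) \ {ε} = { 'c', 'e' }
C is not nullable (ε ∉ FIRST(C)), so stop here.
FIRST(C e) = { 'c', 'e' }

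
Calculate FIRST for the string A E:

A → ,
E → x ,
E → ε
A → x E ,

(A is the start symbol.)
{ ',', 'x' }

FIRST sets of the non-terminals involved (from the grammar, by fixed-point iteration):
  FIRST(A) = { ',', 'x' }

To compute FIRST(A E), process the symbols left to right:
Symbol A is a non-terminal. Add FIRST(A) \ {ε} = { ',', 'x' }
A is not nullable (ε ∉ FIRST(A)), so stop here.
FIRST(A E) = { ',', 'x' }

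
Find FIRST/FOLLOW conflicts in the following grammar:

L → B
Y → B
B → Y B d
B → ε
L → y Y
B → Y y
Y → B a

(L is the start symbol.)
Yes. Y → B a with FOLLOW(Y) on { 'a', 'd', 'y' }; B → Y B d with FOLLOW(B) on { 'a', 'd', 'y' }; B → Y y with FOLLOW(B) on { 'a', 'd', 'y' }

A FIRST/FOLLOW conflict occurs when a non-terminal N has a nullable alternative N → β (β ⇒* ε) and another alternative N → α with FIRST(α) ∩ FOLLOW(N) ≠ ∅: on such a lookahead the parser cannot decide between expanding α and letting N vanish via β.

Nullable non-terminals: B, L, Y.
FIRST sets used below: FIRST(Y) = { 'a', 'd', 'y', ε }, FIRST(B) = { 'a', 'd', 'y', ε }

B: nullable alternative(s) B → ε; FOLLOW(B) = { $, 'a', 'd', 'y' }
  B → Y B d: FIRST \ {ε} = { 'a', 'd', 'y' } — overlaps FOLLOW(B) on { 'a', 'd', 'y' }: CONFLICT
  B → ε: FIRST \ {ε} = { } — this is the only nullable alternative, skip
  B → Y y: FIRST \ {ε} = { 'a', 'd', 'y' } — overlaps FOLLOW(B) on { 'a', 'd', 'y' }: CONFLICT

L: nullable alternative(s) L → B; FOLLOW(L) = { $ }
  L → B: FIRST \ {ε} = { 'a', 'd', 'y' } — this is the only nullable alternative, skip
  L → y Y: FIRST \ {ε} = { 'y' } — disjoint from FOLLOW(L)

Y: nullable alternative(s) Y → B; FOLLOW(Y) = { $, 'a', 'd', 'y' }
  Y → B: FIRST \ {ε} = { 'a', 'd', 'y' } — this is the only nullable alternative, skip
  Y → B a: FIRST \ {ε} = { 'a', 'd', 'y' } — overlaps FOLLOW(Y) on { 'a', 'd', 'y' }: CONFLICT

So the grammar has 3 FIRST/FOLLOW conflicts (marked CONFLICT above).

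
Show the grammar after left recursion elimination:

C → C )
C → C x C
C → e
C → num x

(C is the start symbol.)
C → e C'
C → num x C'
C' → ) C'
C' → x C C'
C' → ε

C is directly left-recursive. The standard transformation for
  A → A α₁ | ... | A α_m | β₁ | ... | β_n
is
  A  → β₁ A' | ... | β_n A'
  A' → α₁ A' | ... | α_m A' | ε

C → e becomes C → e C'
C → num x becomes C → num x C'
C → C ) becomes C' → ) C'
C → C x C becomes C' → x C C'
Add C' → ε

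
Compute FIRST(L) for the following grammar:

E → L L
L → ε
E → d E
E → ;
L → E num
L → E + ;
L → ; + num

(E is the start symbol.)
{ '+', ';', 'd', 'num', ε }

FIRST sets of the other non-terminals involved (by the same procedure, iterated to a fixed point):
  FIRST(E) = { '+', ';', 'd', 'num', ε }

From L → ε:
  - ε-production, so ε ∈ FIRST(L)
From L → E num:
  - E is a non-terminal: add FIRST(E) \ {ε} = { '+', ';', 'd', 'num' }
    E is nullable, so continue to the next symbol
  - num is a terminal: add 'num' and stop
From L → E + ;:
  - E is a non-terminal: add FIRST(E) \ {ε} = { '+', ';', 'd', 'num' }
    E is nullable, so continue to the next symbol
  - '+' is a terminal: add '+' and stop
From L → ; + num:
  - ';' is a terminal: add ';' and stop

Collecting: FIRST(L) = { '+', ';', 'd', 'num', ε }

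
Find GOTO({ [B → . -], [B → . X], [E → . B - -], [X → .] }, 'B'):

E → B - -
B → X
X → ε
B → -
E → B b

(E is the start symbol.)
{ [E → B . - -] }

GOTO(I, 'B') = CLOSURE({ [A → αX.β] : [A → α.Xβ] ∈ I, X = 'B' })

Items with dot before 'B', with the dot advanced:
  [E → . B - -] → [E → B . - -]
Closure adds nothing (no advanced item has the dot before a non-terminal).

GOTO = { [E → B . - -] }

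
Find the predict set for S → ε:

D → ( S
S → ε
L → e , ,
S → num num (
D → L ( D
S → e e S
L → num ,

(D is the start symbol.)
PREDICT(S → ε) = (FIRST(RHS) \ {ε}) ∪ (FOLLOW(S) if ε ∈ FIRST(RHS), i.e. RHS ⇒* ε)
The right-hand side is ε (FIRST(ε) = { ε }), so the predict set is FOLLOW(S) = { $ }
PREDICT(S → ε) = { $ }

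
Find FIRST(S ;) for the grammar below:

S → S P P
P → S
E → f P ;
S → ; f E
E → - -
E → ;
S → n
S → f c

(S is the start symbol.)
FIRST sets of the non-terminals involved (from the grammar, by fixed-point iteration):
  FIRST(S) = { ';', 'f', 'n' }

To compute FIRST(S ;), process the symbols left to right:
Symbol S is a non-terminal. Add FIRST(S) \ {ε} = { ';', 'f', 'n' }
S is not nullable (ε ∉ FIRST(S)), so stop here.
FIRST(S ;) = { ';', 'f', 'n' }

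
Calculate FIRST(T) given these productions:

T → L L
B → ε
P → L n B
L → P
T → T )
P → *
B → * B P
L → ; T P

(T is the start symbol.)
{ '*', ';' }

FIRST sets of the other non-terminals involved (by the same procedure, iterated to a fixed point):
  FIRST(L) = { '*', ';' }

From T → L L:
  - L is a non-terminal: add FIRST(L) \ {ε} = { '*', ';' }
    L is not nullable, so stop
From T → T ):
  - T is the symbol being defined: contributes nothing new
    T is not nullable, so stop

Collecting: FIRST(T) = { '*', ';' }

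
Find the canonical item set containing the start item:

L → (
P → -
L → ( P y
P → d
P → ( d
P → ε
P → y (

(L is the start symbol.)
First, augment the grammar with L' → L
I₀ = CLOSURE({ [L' → . L] }):
  [L' → . L] has the dot before L: add [L → . (], [L → . ( P y]
No further items can be added.

I₀ = { [L → . ( P y], [L → . (], [L' → . L] }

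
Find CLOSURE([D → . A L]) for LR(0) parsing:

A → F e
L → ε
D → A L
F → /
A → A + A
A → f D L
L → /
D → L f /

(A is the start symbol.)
To compute CLOSURE, for each item [A → α.Bβ] where B is a non-terminal, add [B → .γ] for all productions B → γ; repeat for the newly added items until nothing changes.

Start with: [D → . A L]
  [D → . A L] has the dot before A: add [A → . F e], [A → . A + A], [A → . f D L]
  [A → . F e] has the dot before F: add [F → . /]
No further items can be added.

CLOSURE = { [A → . A + A], [A → . F e], [A → . f D L], [D → . A L], [F → . /] }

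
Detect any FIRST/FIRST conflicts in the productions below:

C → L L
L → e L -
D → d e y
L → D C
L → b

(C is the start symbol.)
A FIRST/FIRST conflict occurs when two productions N → α and N → β for the same non-terminal have FIRST(α) ∩ FIRST(β) ≠ ∅ (with ε ∈ FIRST of a nullable right-hand side, so two nullable alternatives also conflict).

FIRST sets of the non-terminals at (or reachable through a nullable prefix from) the front of some alternative:
  FIRST(D) = { 'd' }

Productions for L:
  L → e L -: FIRST = { 'e' }
  L → D C: FIRST = { 'd' }
  L → b: FIRST = { 'b' }
C, D have only one production, so no FIRST/FIRST conflict is possible there.

All alternatives of each non-terminal have pairwise disjoint FIRST sets.

Answer: No FIRST/FIRST conflicts.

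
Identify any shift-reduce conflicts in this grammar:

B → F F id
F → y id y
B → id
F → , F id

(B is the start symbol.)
Augment with B' → B and build the canonical LR(0) collection (I0 = CLOSURE({[B' → . B]}), then GOTO on every symbol after a dot until no new states appear). It has 12 states:
  I0: { [B → . F F id], [B → . id], [B' → . B], [F → . , F id], [F → . y id y] }  — shift
  I1: { [F → , . F id], [F → . , F id], [F → . y id y] }  — shift
  I2: { [B' → B .] }  — accept
  I3: { [B → F . F id], [F → . , F id], [F → . y id y] }  — shift
  I4: { [B → id .] }  — reduce
  I5: { [F → y . id y] }  — shift
  I6: { [F → y id . y] }  — shift
  I7: { [F → y id y .] }  — reduce
  I8: { [B → F F . id] }  — shift
  I9: { [B → F F id .] }  — reduce
  I10: { [F → , F . id] }  — shift
  I11: { [F → , F id .] }  — reduce

No state contains both a complete item and a shift item.

Answer: No shift-reduce conflicts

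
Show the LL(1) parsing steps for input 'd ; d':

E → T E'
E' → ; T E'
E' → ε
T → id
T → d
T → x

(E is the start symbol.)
LL(1) parsing maintains a stack (initially the start symbol over $) and the input. At each step: if the stack top is a terminal, match it against the current input token; if it is a non-terminal N, replace it with the RHS of M[N, lookahead] (the unique production whose predict set contains the lookahead).

Stack is shown with the top on the left.

Stack     Input    Action
-------------------------
E $       d ; d $  output E → T E'
T E' $    d ; d $  output T → d
d E' $    d ; d $  match 'd'
E' $      ; d $    output E' → ; T E'
; T E' $  ; d $    match ';'
T E' $    d $      output T → d
d E' $    d $      match 'd'
E' $      $        output E' → ε
$         $        accept

The string is accepted.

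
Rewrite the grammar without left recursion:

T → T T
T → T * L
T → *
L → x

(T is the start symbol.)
T is directly left-recursive. The standard transformation for
  A → A α₁ | ... | A α_m | β₁ | ... | β_n
is
  A  → β₁ A' | ... | β_n A'
  A' → α₁ A' | ... | α_m A' | ε

T → * becomes T → * T'
T → T T becomes T' → T T'
T → T * L becomes T' → * L T'
Add T' → ε

Productions for other non-terminals are unchanged:
  L → x

Resulting grammar:
T → * T'
T' → T T'
T' → * L T'
T' → ε
L → x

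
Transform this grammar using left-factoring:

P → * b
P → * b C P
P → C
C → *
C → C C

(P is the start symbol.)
Left-factoring transforms A → αβ₁ | αβ₂ into A → αA' and A' → β₁ | β₂
(α is the longest common prefix among the alternatives). Repeat until
no nonterminal has two alternatives with a common prefix.

Round 1: P has alternatives sharing prefix '* b'. Introduce P': P → * b P'
  Add: P' → ε
  Add: P' → C P

No remaining common prefixes — done.

Resulting grammar:
P → * b P'
P' → ε
P' → C P
P → C
C → *
C → C C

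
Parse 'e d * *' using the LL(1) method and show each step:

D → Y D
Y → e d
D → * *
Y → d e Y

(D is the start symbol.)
Stack is shown with the top on the left.

Stack    Input      Action
--------------------------
D $      e d * * $  output D → Y D
Y D $    e d * * $  output Y → e d
e d D $  e d * * $  match 'e'
d D $    d * * $    match 'd'
D $      * * $      output D → * *
* * $    * * $      match '*'
* $      * $        match '*'
$        $          accept

The string is accepted.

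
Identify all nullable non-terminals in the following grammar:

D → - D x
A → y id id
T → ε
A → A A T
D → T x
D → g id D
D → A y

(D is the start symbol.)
{ 'T' }

A non-terminal is nullable if it can derive ε (the empty string): either it has an ε-production, or it has a production whose right-hand side consists entirely of nullable non-terminals.

ε-productions: T → ε
So T is immediately nullable.
No further non-terminal can be added: every production for the remaining non-terminals contains a terminal or a non-nullable non-terminal.
Nullable = { 'T' }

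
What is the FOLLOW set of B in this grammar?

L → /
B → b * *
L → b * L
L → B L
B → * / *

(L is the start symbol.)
In L → B L: B is followed by L, add FIRST(L) \ {ε} = { '*', '/', 'b' }

Taking the union: FOLLOW(B) = { '*', '/', 'b' }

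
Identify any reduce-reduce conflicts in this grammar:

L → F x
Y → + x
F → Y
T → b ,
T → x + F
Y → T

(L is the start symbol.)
No reduce-reduce conflicts

A reduce-reduce conflict occurs when an LR(0) state has two complete items [A → α .] and [B → β .] — both call for a reduction, and with no lookahead the parser cannot choose between them.

Augment with L' → L and build the canonical LR(0) collection (I0 = CLOSURE({[L' → . L]}), then GOTO on every symbol after a dot until no new states appear). It has 13 states:
  I0: { [F → . Y], [L → . F x], [L' → . L], [T → . b ,], [T → . x + F], [Y → . + x], [Y → . T] }  — shift
  I1: { [Y → + . x] }  — shift
  I2: { [L → F . x] }  — shift
  I3: { [L' → L .] }  — accept
  I4: { [Y → T .] }  — reduce
  I5: { [F → Y .] }  — reduce
  I6: { [T → b . ,] }  — shift
  I7: { [T → x . + F] }  — shift
  I8: { [F → . Y], [T → . b ,], [T → . x + F], [T → x + . F], [Y → . + x], [Y → . T] }  — shift
  I9: { [T → x + F .] }  — reduce
  I10: { [T → b , .] }  — reduce
  I11: { [L → F x .] }  — reduce
  I12: { [Y → + x .] }  — reduce

No state contains more than one complete item.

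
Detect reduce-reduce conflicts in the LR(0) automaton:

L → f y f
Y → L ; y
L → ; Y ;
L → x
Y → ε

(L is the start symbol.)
No reduce-reduce conflicts

Augment with L' → L and build the canonical LR(0) collection (I0 = CLOSURE({[L' → . L]}), then GOTO on every symbol after a dot until no new states appear). It has 12 states:
  I0: { [L → . ; Y ;], [L → . f y f], [L → . x], [L' → . L] }  — shift
  I1: { [L → . ; Y ;], [L → . f y f], [L → . x], [L → ; . Y ;], [Y → . L ; y], [Y → .] }  — shift, reduce
  I2: { [L' → L .] }  — accept
  I3: { [L → f . y f] }  — shift
  I4: { [L → x .] }  — reduce
  I5: { [L → f y . f] }  — shift
  I6: { [L → f y f .] }  — reduce
  I7: { [Y → L . ; y] }  — shift
  I8: { [L → ; Y . ;] }  — shift
  I9: { [L → ; Y ; .] }  — reduce
  I10: { [Y → L ; . y] }  — shift
  I11: { [Y → L ; y .] }  — reduce

No state contains more than one complete item.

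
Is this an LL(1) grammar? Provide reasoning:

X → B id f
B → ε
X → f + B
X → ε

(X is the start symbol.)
A grammar is LL(1) if for each non-terminal N with multiple productions, the predict sets of those productions are pairwise disjoint, where PREDICT(N → α) = (FIRST(α) \ {ε}) ∪ (FOLLOW(N) if α ⇒* ε).

Relevant sets:
  FIRST(B) = { ε }
  FOLLOW(X) = { $ }

For X:
  PREDICT(X → B id f) = { 'id' }
  PREDICT(X → f '+' B) = { 'f' }
  PREDICT(X → ε) = { $ }
B has a single production, so nothing to check there.

All predict sets are disjoint. The grammar IS LL(1).

Answer: Yes, the grammar is LL(1).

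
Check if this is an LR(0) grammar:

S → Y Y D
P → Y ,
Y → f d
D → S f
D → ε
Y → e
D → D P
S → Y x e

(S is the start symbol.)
No. Shift-reduce conflict between [D → .] and [Y → . e]

A grammar is LR(0) if no state in the canonical LR(0) collection has:
  - both a shift item (dot before a terminal) and a complete item (shift-reduce conflict), or
  - two or more complete items (reduce-reduce conflict; the accept item [S' → S .] counts as a complete item here).

Augment with S' → S and build the canonical LR(0) collection (I0 = CLOSURE({[S' → . S]}), then GOTO on every symbol after a dot until no new states appear). It has 15 states:
  I0: { [S → . Y Y D], [S → . Y x e], [S' → . S], [Y → . e], [Y → . f d] }  — shift
  I1: { [S' → S .] }  — accept
  I2: { [S → Y . Y D], [S → Y . x e], [Y → . e], [Y → . f d] }  — shift
  I3: { [Y → e .] }  — reduce
  I4: { [Y → f . d] }  — shift
  I5: { [Y → f d .] }  — reduce
  I6: { [D → . D P], [D → . S f], [D → .], [S → . Y Y D], [S → . Y x e], [S → Y Y . D], [Y → . e], [Y → . f d] }  — shift, reduce
  I7: { [S → Y x . e] }  — shift
  I8: { [S → Y x e .] }  — reduce
  I9: { [D → D . P], [P → . Y ,], [S → Y Y D .], [Y → . e], [Y → . f d] }  — shift, reduce
  I10: { [D → S . f] }  — shift
  I11: { [D → S f .] }  — reduce
  I12: { [D → D P .] }  — reduce
  I13: { [P → Y . ,] }  — shift
  I14: { [P → Y , .] }  — reduce

Conflict in state I6:
  Shift-reduce conflict between [D → .] and [Y → . e]
So the grammar is NOT LR(0).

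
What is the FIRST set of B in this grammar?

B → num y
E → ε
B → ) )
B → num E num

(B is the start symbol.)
{ ')', 'num' }

To compute FIRST(B), examine every production with B on the left-hand side, reading each right-hand side left to right until a non-nullable symbol is reached.

From B → num y:
  - num is a terminal: add 'num' and stop
From B → ) ):
  - ')' is a terminal: add ')' and stop
From B → num E num:
  - num is a terminal: add 'num' and stop

Collecting: FIRST(B) = { ')', 'num' }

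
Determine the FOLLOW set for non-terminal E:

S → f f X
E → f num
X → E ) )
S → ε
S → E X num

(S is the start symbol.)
To compute FOLLOW(E), find every occurrence of E on a right-hand side N → α E β: add FIRST(β) \ {ε}, and if β is empty or nullable also add FOLLOW(N). Iterate to a fixed point.

In X → E ) ): E is followed by ')' ')', add FIRST(')' ')') \ {ε} = { ')' }
In S → E X num: E is followed by X num, add FIRST(X num) \ {ε} = { 'f' }

Taking the union: FOLLOW(E) = { ')', 'f' }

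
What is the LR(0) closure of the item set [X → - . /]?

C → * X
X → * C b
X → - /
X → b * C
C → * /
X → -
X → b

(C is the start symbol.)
Start with: [X → - . /]
The dot precedes the terminal '/', so nothing is added.

CLOSURE = { [X → - . /] }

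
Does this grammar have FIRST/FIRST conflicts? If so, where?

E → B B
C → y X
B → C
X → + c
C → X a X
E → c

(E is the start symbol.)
No FIRST/FIRST conflicts.

FIRST sets of the non-terminals at (or reachable through a nullable prefix from) the front of some alternative:
  FIRST(B) = { '+', 'y' }
  FIRST(X) = { '+' }

Productions for E:
  E → B B: FIRST = { '+', 'y' }
  E → c: FIRST = { 'c' }
Productions for C:
  C → y X: FIRST = { 'y' }
  C → X a X: FIRST = { '+' }
B, X have only one production, so no FIRST/FIRST conflict is possible there.

All alternatives of each non-terminal have pairwise disjoint FIRST sets.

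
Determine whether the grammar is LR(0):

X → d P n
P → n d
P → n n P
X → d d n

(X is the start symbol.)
A grammar is LR(0) if no state in the canonical LR(0) collection has:
  - both a shift item (dot before a terminal) and a complete item (shift-reduce conflict), or
  - two or more complete items (reduce-reduce conflict; the accept item [X' → X .] counts as a complete item here).

Augment with X' → X and build the canonical LR(0) collection (I0 = CLOSURE({[X' → . X]}), then GOTO on every symbol after a dot until no new states appear). It has 11 states:
  I0: { [X → . d P n], [X → . d d n], [X' → . X] }  — shift
  I1: { [X' → X .] }  — accept
  I2: { [P → . n d], [P → . n n P], [X → d . P n], [X → d . d n] }  — shift
  I3: { [X → d P . n] }  — shift
  I4: { [X → d d . n] }  — shift
  I5: { [P → n . d], [P → n . n P] }  — shift
  I6: { [P → n d .] }  — reduce
  I7: { [P → . n d], [P → . n n P], [P → n n . P] }  — shift
  I8: { [P → n n P .] }  — reduce
  I9: { [X → d d n .] }  — reduce
  I10: { [X → d P n .] }  — reduce

Every state is either a pure shift/goto state or contains exactly one complete item and nothing to shift — no conflicts. The grammar is LR(0).

Answer: Yes, the grammar is LR(0)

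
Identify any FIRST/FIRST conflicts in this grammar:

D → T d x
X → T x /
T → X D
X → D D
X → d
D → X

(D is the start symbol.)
FIRST sets of the non-terminals at (or reachable through a nullable prefix from) the front of some alternative:
  FIRST(T) = { 'd' }
  FIRST(X) = { 'd' }
  FIRST(D) = { 'd' }

Productions for D:
  D → T d x: FIRST = { 'd' }
  D → X: FIRST = { 'd' }
Productions for X:
  X → T x /: FIRST = { 'd' }
  X → D D: FIRST = { 'd' }
  X → d: FIRST = { 'd' }
T has only one production, so no FIRST/FIRST conflict is possible there.

Conflict for D: D → T d x and D → X
  Overlap: { 'd' }
Conflict for X: X → T x / and X → D D
  Overlap: { 'd' }
Conflict for X: X → T x / and X → d
  Overlap: { 'd' }
Conflict for X: X → D D and X → d
  Overlap: { 'd' }

Answer: Yes. D → T d x / D → X on { 'd' }; X → T x '/' / X → D D on { 'd' }; X → T x '/' / X → d on { 'd' }; X → D D / X → d on { 'd' }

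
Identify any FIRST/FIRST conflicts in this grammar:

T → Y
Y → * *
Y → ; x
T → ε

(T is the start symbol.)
FIRST sets of the non-terminals at (or reachable through a nullable prefix from) the front of some alternative:
  FIRST(Y) = { '*', ';' }

Productions for T:
  T → Y: FIRST = { '*', ';' }
  T → ε: FIRST = { ε }
Productions for Y:
  Y → * *: FIRST = { '*' }
  Y → ; x: FIRST = { ';' }

All alternatives of each non-terminal have pairwise disjoint FIRST sets.

Answer: No FIRST/FIRST conflicts.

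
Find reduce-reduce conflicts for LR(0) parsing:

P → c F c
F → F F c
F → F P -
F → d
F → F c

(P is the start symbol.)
Yes — I7: [F → F c .] vs [P → c F c .]; I9: [F → F F c .] vs [F → F c .]

A reduce-reduce conflict occurs when an LR(0) state has two complete items [A → α .] and [B → β .] — both call for a reduction, and with no lookahead the parser cannot choose between them.

Augment with P' → P and build the canonical LR(0) collection (I0 = CLOSURE({[P' → . P]}), then GOTO on every symbol after a dot until no new states appear). It has 10 states:
  I0: { [P → . c F c], [P' → . P] }  — shift
  I1: { [P' → P .] }  — accept
  I2: { [F → . F F c], [F → . F P -], [F → . F c], [F → . d], [P → c . F c] }  — shift
  I3: { [F → . F F c], [F → . F P -], [F → . F c], [F → . d], [F → F . F c], [F → F . P -], [F → F . c], [P → . c F c], [P → c F . c] }  — shift
  I4: { [F → d .] }  — reduce
  I5: { [F → . F F c], [F → . F P -], [F → . F c], [F → . d], [F → F . F c], [F → F . P -], [F → F . c], [F → F F . c], [P → . c F c] }  — shift
  I6: { [F → F P . -] }  — shift
  I7: { [F → . F F c], [F → . F P -], [F → . F c], [F → . d], [F → F c .], [P → c . F c], [P → c F c .] }  — shift, 2 reduces
  I8: { [F → F P - .] }  — reduce
  I9: { [F → . F F c], [F → . F P -], [F → . F c], [F → . d], [F → F F c .], [F → F c .], [P → c . F c] }  — shift, 2 reduces

I7 contains complete items [F → F c .], [P → c F c .] — reduce-reduce conflict.
I9 contains complete items [F → F F c .], [F → F c .] — reduce-reduce conflict.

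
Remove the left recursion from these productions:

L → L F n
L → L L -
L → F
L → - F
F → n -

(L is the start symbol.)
L → F L'
L → - F L'
L' → F n L'
L' → L - L'
L' → ε
F → n -

L is directly left-recursive. The standard transformation for
  A → A α₁ | ... | A α_m | β₁ | ... | β_n
is
  A  → β₁ A' | ... | β_n A'
  A' → α₁ A' | ... | α_m A' | ε

L → F becomes L → F L'
L → - F becomes L → - F L'
L → L F n becomes L' → F n L'
L → L L - becomes L' → L - L'
Add L' → ε

Productions for other non-terminals are unchanged:
  F → n -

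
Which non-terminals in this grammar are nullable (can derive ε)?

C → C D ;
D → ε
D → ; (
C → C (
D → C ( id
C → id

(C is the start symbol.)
{ 'D' }

A non-terminal is nullable if it can derive ε (the empty string): either it has an ε-production, or it has a production whose right-hand side consists entirely of nullable non-terminals.

ε-productions: D → ε
So D is immediately nullable.
No further non-terminal can be added: every production for the remaining non-terminals contains a terminal or a non-nullable non-terminal.
Nullable = { 'D' }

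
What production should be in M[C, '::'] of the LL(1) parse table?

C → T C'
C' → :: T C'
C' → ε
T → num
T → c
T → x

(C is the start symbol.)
Empty (error entry)

To find M[C, '::'], we find productions for C where '::' is in the predict set (PREDICT(N → α) = (FIRST(α) \ {ε}) ∪ (FOLLOW(N) if α ⇒* ε)).

Relevant sets:
  FIRST(T) = { 'c', 'num', 'x' }

C → T C': PREDICT = { 'c', 'num', 'x' }

M[C, '::'] is empty (no production applies)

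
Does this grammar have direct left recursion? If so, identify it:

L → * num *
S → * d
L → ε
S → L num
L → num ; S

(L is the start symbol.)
L → * num *: starts with '*'
S → * d: starts with '*'
L → ε: starts with ε
S → L num: starts with L
L → num ; S: starts with num

No direct left recursion found.

Answer: No direct left recursion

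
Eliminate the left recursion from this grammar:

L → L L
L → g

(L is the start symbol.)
L → g L'
L' → L L'
L' → ε

L is directly left-recursive. The standard transformation for
  A → A α₁ | ... | A α_m | β₁ | ... | β_n
is
  A  → β₁ A' | ... | β_n A'
  A' → α₁ A' | ... | α_m A' | ε

L → g becomes L → g L'
L → L L becomes L' → L L'
Add L' → ε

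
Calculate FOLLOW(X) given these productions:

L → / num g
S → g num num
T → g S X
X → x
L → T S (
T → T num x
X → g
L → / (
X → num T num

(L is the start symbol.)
To compute FOLLOW(X), find every occurrence of X on a right-hand side N → α X β: add FIRST(β) \ {ε}, and if β is empty or nullable also add FOLLOW(N). Iterate to a fixed point.

In T → g S X: X is at the end, add FOLLOW(T)

The FOLLOW sets referred to above (computed the same way, to a fixed point):
  FOLLOW(T) = { 'g', 'num' }

Taking the union: FOLLOW(X) = { 'g', 'num' }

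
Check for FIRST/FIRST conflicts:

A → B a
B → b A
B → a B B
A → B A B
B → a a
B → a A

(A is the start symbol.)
Yes. A → B a / A → B A B on { 'a', 'b' }; B → a B B / B → a a on { 'a' }; B → a B B / B → a A on { 'a' }; B → a a / B → a A on { 'a' }

A FIRST/FIRST conflict occurs when two productions N → α and N → β for the same non-terminal have FIRST(α) ∩ FIRST(β) ≠ ∅ (with ε ∈ FIRST of a nullable right-hand side, so two nullable alternatives also conflict).

FIRST sets of the non-terminals at (or reachable through a nullable prefix from) the front of some alternative:
  FIRST(B) = { 'a', 'b' }

Productions for A:
  A → B a: FIRST = { 'a', 'b' }
  A → B A B: FIRST = { 'a', 'b' }
Productions for B:
  B → b A: FIRST = { 'b' }
  B → a B B: FIRST = { 'a' }
  B → a a: FIRST = { 'a' }
  B → a A: FIRST = { 'a' }

Conflict for A: A → B a and A → B A B
  Overlap: { 'a', 'b' }
Conflict for B: B → a B B and B → a a
  Overlap: { 'a' }
Conflict for B: B → a B B and B → a A
  Overlap: { 'a' }
Conflict for B: B → a a and B → a A
  Overlap: { 'a' }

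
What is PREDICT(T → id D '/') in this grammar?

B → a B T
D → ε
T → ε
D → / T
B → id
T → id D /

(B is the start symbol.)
{ 'id' }

PREDICT(T → id D '/') = (FIRST(RHS) \ {ε}) ∪ (FOLLOW(T) if ε ∈ FIRST(RHS), i.e. RHS ⇒* ε)
FIRST(id D '/') = { 'id' }
ε ∉ FIRST(id D '/'), so FOLLOW(T) is not added.
PREDICT(T → id D '/') = { 'id' }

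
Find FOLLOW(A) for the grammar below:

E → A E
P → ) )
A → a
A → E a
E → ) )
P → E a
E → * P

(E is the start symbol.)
In E → A E: A is followed by E, add FIRST(E) \ {ε} = { ')', '*', 'a' }

Taking the union: FOLLOW(A) = { ')', '*', 'a' }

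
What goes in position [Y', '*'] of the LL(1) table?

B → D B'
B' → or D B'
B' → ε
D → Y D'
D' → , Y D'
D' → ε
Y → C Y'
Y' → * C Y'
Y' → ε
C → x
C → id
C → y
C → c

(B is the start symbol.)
Y' → * C Y'

To find M[Y', '*'], we find productions for Y' where '*' is in the predict set (PREDICT(N → α) = (FIRST(α) \ {ε}) ∪ (FOLLOW(N) if α ⇒* ε)).

Relevant sets:
  FOLLOW(Y') = { $, ',', 'or' }

Y' → * C Y': PREDICT = { '*' }
  '*' is in predict set, so this production goes in M[Y', '*']
Y' → ε: PREDICT = { $, ',', 'or' }

M[Y', '*'] = Y' → * C Y'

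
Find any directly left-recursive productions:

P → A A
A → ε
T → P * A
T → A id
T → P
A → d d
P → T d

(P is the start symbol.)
No direct left recursion

Direct left recursion occurs when N → N α for some non-terminal N (the right-hand side begins with the left-hand side itself).

P → A A: starts with A
A → ε: starts with ε
T → P * A: starts with P
T → A id: starts with A
T → P: starts with P
A → d d: starts with d
P → T d: starts with T

No direct left recursion found.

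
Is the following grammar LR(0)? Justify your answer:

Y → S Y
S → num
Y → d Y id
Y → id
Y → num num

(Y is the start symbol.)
No. Shift-reduce conflict between [S → num .] and [Y → num . num]

A grammar is LR(0) if no state in the canonical LR(0) collection has:
  - both a shift item (dot before a terminal) and a complete item (shift-reduce conflict), or
  - two or more complete items (reduce-reduce conflict; the accept item [Y' → Y .] counts as a complete item here).

Augment with Y' → Y and build the canonical LR(0) collection (I0 = CLOSURE({[Y' → . Y]}), then GOTO on every symbol after a dot until no new states appear). It has 10 states:
  I0: { [S → . num], [Y → . S Y], [Y → . d Y id], [Y → . id], [Y → . num num], [Y' → . Y] }  — shift
  I1: { [S → . num], [Y → . S Y], [Y → . d Y id], [Y → . id], [Y → . num num], [Y → S . Y] }  — shift
  I2: { [Y' → Y .] }  — accept
  I3: { [S → . num], [Y → . S Y], [Y → . d Y id], [Y → . id], [Y → . num num], [Y → d . Y id] }  — shift
  I4: { [Y → id .] }  — reduce
  I5: { [S → num .], [Y → num . num] }  — shift, reduce
  I6: { [Y → num num .] }  — reduce
  I7: { [Y → d Y . id] }  — shift
  I8: { [Y → d Y id .] }  — reduce
  I9: { [Y → S Y .] }  — reduce

Conflict in state I5:
  Shift-reduce conflict between [S → num .] and [Y → num . num]
So the grammar is NOT LR(0).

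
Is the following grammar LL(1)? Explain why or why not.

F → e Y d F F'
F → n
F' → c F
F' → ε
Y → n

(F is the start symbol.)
No. Predict set conflict for F': { 'c' }

Relevant sets:
  FOLLOW(F') = { $, 'c' }

For F:
  PREDICT(F → e Y d F F') = { 'e' }
  PREDICT(F → n) = { 'n' }
For F':
  PREDICT(F' → c F) = { 'c' }
  PREDICT(F' → ε) = { $, 'c' }
Y has a single production, so nothing to check there.

Conflict found: Predict set conflict for F': { 'c' }
The grammar is NOT LL(1).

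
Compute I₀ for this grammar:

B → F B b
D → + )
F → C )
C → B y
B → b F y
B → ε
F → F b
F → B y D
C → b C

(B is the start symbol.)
{ [B → . F B b], [B → . b F y], [B → .], [B' → . B], [C → . B y], [C → . b C], [F → . B y D], [F → . C )], [F → . F b] }

First, augment the grammar with B' → B
I₀ = CLOSURE({ [B' → . B] }):
  [B' → . B] has the dot before B: add [B → . F B b], [B → . b F y], [B → .]
  [B → . F B b] has the dot before F: add [F → . C )], [F → . F b], [F → . B y D]
  [F → . C )] has the dot before C: add [C → . B y], [C → . b C]
No further items can be added.

I₀ = { [B → . F B b], [B → . b F y], [B → .], [B' → . B], [C → . B y], [C → . b C], [F → . B y D], [F → . C )], [F → . F b] }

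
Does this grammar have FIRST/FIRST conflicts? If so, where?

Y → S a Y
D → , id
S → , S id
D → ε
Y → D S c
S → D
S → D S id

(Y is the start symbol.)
FIRST sets of the non-terminals at (or reachable through a nullable prefix from) the front of some alternative:
  FIRST(S) = { ',', 'id', ε }
  FIRST(D) = { ',', ε }

Productions for Y:
  Y → S a Y: FIRST = { ',', 'a', 'id' }
  Y → D S c: FIRST = { ',', 'c', 'id' }
Productions for D:
  D → , id: FIRST = { ',' }
  D → ε: FIRST = { ε }
Productions for S:
  S → , S id: FIRST = { ',' }
  S → D: FIRST = { ',', ε }
  S → D S id: FIRST = { ',', 'id' }

Conflict for Y: Y → S a Y and Y → D S c
  Overlap: { ',', 'id' }
Conflict for S: S → , S id and S → D
  Overlap: { ',' }
Conflict for S: S → , S id and S → D S id
  Overlap: { ',' }
Conflict for S: S → D and S → D S id
  Overlap: { ',' }

Answer: Yes. Y → S a Y / Y → D S c on { ',', 'id' }; S → ',' S id / S → D on { ',' }; S → ',' S id / S → D S id on { ',' }; S → D / S → D S id on { ',' }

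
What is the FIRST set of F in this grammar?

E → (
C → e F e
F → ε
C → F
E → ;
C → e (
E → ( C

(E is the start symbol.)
{ ε }

From F → ε:
  - ε-production, so ε ∈ FIRST(F)

Collecting: FIRST(F) = { ε }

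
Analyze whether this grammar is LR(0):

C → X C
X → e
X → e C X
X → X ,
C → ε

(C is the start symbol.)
A grammar is LR(0) if no state in the canonical LR(0) collection has:
  - both a shift item (dot before a terminal) and a complete item (shift-reduce conflict), or
  - two or more complete items (reduce-reduce conflict; the accept item [C' → C .] counts as a complete item here).

Augment with C' → C and build the canonical LR(0) collection (I0 = CLOSURE({[C' → . C]}), then GOTO on every symbol after a dot until no new states appear). It has 8 states:
  I0: { [C → . X C], [C → .], [C' → . C], [X → . X ,], [X → . e C X], [X → . e] }  — shift, reduce
  I1: { [C' → C .] }  — accept
  I2: { [C → . X C], [C → .], [C → X . C], [X → . X ,], [X → . e C X], [X → . e], [X → X . ,] }  — shift, reduce
  I3: { [C → . X C], [C → .], [X → . X ,], [X → . e C X], [X → . e], [X → e . C X], [X → e .] }  — shift, 2 reduces
  I4: { [X → . X ,], [X → . e C X], [X → . e], [X → e C . X] }  — shift
  I5: { [X → X . ,], [X → e C X .] }  — shift, reduce
  I6: { [X → X , .] }  — reduce
  I7: { [C → X C .] }  — reduce

Conflict in state I0:
  Shift-reduce conflict between [C → .] and [X → . e]
So the grammar is NOT LR(0).

Answer: No. Shift-reduce conflict between [C → .] and [X → . e]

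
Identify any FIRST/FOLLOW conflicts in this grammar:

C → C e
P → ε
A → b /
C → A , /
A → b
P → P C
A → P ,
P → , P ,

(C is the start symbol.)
Yes. P → P C with FOLLOW(P) on { ',', 'b' }; P → ',' P ',' with FOLLOW(P) on { ',' }

Nullable non-terminals: P.
FIRST sets used below: FIRST(P) = { ',', 'b', ε }, FIRST(C) = { ',', 'b' }

P: nullable alternative(s) P → ε; FOLLOW(P) = { ',', 'b' }
  P → ε: FIRST \ {ε} = { } — this is the only nullable alternative, skip
  P → P C: FIRST \ {ε} = { ',', 'b' } — overlaps FOLLOW(P) on { ',', 'b' }: CONFLICT
  P → , P ,: FIRST \ {ε} = { ',' } — overlaps FOLLOW(P) on { ',' }: CONFLICT

A, C have no nullable alternative, so no FIRST/FOLLOW check is needed there.

So the grammar has 2 FIRST/FOLLOW conflicts (marked CONFLICT above).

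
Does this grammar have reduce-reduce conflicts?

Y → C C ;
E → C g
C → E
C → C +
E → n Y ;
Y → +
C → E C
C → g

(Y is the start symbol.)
Yes — I13: [C → g .] vs [E → C g .]

A reduce-reduce conflict occurs when an LR(0) state has two complete items [A → α .] and [B → β .] — both call for a reduction, and with no lookahead the parser cannot choose between them.

Augment with Y' → Y and build the canonical LR(0) collection (I0 = CLOSURE({[Y' → . Y]}), then GOTO on every symbol after a dot until no new states appear). It has 15 states:
  I0: { [C → . C +], [C → . E C], [C → . E], [C → . g], [E → . C g], [E → . n Y ;], [Y → . +], [Y → . C C ;], [Y' → . Y] }  — shift
  I1: { [Y → + .] }  — reduce
  I2: { [C → . C +], [C → . E C], [C → . E], [C → . g], [C → C . +], [E → . C g], [E → . n Y ;], [E → C . g], [Y → C . C ;] }  — shift
  I3: { [C → . C +], [C → . E C], [C → . E], [C → . g], [C → E . C], [C → E .], [E → . C g], [E → . n Y ;] }  — shift, reduce
  I4: { [Y' → Y .] }  — accept
  I5: { [C → g .] }  — reduce
  I6: { [C → . C +], [C → . E C], [C → . E], [C → . g], [E → . C g], [E → . n Y ;], [E → n . Y ;], [Y → . +], [Y → . C C ;] }  — shift
  I7: { [E → n Y . ;] }  — shift
  I8: { [E → n Y ; .] }  — reduce
  I9: { [C → C . +], [C → E C .], [E → C . g] }  — shift, reduce
  I10: { [C → C + .] }  — reduce
  I11: { [E → C g .] }  — reduce
  I12: { [C → C . +], [E → C . g], [Y → C C . ;] }  — shift
  I13: { [C → g .], [E → C g .] }  — 2 reduces
  I14: { [Y → C C ; .] }  — reduce

I13 contains complete items [C → g .], [E → C g .] — reduce-reduce conflict.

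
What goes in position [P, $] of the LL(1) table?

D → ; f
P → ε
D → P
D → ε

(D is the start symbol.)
P → ε

To find M[P, $], we find productions for P where $ is in the predict set (PREDICT(N → α) = (FIRST(α) \ {ε}) ∪ (FOLLOW(N) if α ⇒* ε)).

Relevant sets:
  FOLLOW(P) = { $ }

P → ε: PREDICT = { $ }
  $ is in predict set, so this production goes in M[P, $]

M[P, $] = P → ε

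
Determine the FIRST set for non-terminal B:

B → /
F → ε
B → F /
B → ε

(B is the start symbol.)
To compute FIRST(B), examine every production with B on the left-hand side, reading each right-hand side left to right until a non-nullable symbol is reached.

FIRST sets of the other non-terminals involved (by the same procedure, iterated to a fixed point):
  FIRST(F) = { ε }

From B → /:
  - '/' is a terminal: add '/' and stop
From B → F /:
  - F is a non-terminal: add FIRST(F) \ {ε} = { }
    F is nullable, so continue to the next symbol
  - '/' is a terminal: add '/' and stop
From B → ε:
  - ε-production, so ε ∈ FIRST(B)

Collecting: FIRST(B) = { '/', ε }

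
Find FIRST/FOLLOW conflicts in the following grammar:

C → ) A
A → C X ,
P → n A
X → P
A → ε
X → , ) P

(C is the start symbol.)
No FIRST/FOLLOW conflicts.

A FIRST/FOLLOW conflict occurs when a non-terminal N has a nullable alternative N → β (β ⇒* ε) and another alternative N → α with FIRST(α) ∩ FOLLOW(N) ≠ ∅: on such a lookahead the parser cannot decide between expanding α and letting N vanish via β.

Nullable non-terminals: A.
FIRST sets used below: FIRST(C) = { ')' }

A: nullable alternative(s) A → ε; FOLLOW(A) = { $, ',', 'n' }
  A → C X ,: FIRST \ {ε} = { ')' } — disjoint from FOLLOW(A)
  A → ε: FIRST \ {ε} = { } — this is the only nullable alternative, skip

C, P, X have no nullable alternative, so no FIRST/FOLLOW check is needed there.

No FIRST/FOLLOW conflicts found.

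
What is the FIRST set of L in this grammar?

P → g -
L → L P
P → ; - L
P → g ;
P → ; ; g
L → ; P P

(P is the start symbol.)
{ ';' }

From L → L P:
  - L is the symbol being defined: contributes nothing new
    L is not nullable, so stop
From L → ; P P:
  - ';' is a terminal: add ';' and stop

Collecting: FIRST(L) = { ';' }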